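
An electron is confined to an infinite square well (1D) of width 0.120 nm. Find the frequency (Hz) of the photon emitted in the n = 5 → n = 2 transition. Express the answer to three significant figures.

E_1 = h²/(8m_eL²) = 4.184×10^-18 J and ΔE = (5² − 2²)E_1 = 8.786×10^-17 J.
f = ΔE/h = 8.786×10^-17/6.626×10^-34 = 1.33×10^17 Hz.

f = 1.33×10^17 Hz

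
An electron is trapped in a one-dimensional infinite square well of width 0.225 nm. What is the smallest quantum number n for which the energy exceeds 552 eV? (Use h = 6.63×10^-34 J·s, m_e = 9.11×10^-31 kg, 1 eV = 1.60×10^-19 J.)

n = 9

E_1 = h²/(8m_eL²) = 1.191×10^-18 J = 7.444 eV.
Need n² > 552/7.444 = 74.15, i.e. n > 8.611.
The smallest integer satisfying this is n = 9.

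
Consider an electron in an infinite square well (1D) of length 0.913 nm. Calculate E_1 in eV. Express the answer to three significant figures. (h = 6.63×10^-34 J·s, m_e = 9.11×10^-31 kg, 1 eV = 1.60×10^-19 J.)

For an infinite well E_n = n²h²/(8m_eL²), so E_1 = h²/(8m_eL²) = (6.63×10^-34)²/(8·9.11×10^-31·(9.13×10^-10 m)²) = 7.236×10^-20 J.
Converting, E_1 = 7.236×10^-20 J / (1.60×10^-19 J/eV) = 0.452 eV.

E_1 = 0.452 eV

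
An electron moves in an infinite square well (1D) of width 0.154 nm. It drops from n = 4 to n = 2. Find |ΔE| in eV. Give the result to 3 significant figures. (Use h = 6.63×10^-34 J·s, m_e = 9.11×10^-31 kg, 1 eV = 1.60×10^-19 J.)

E_1 = h²/(8m_eL²) = 2.543×10^-18 J.
|ΔE| = |4² − 2²|·E_1 = 12·2.543×10^-18 J = 3.052×10^-17 J = 191 eV.

|ΔE| = 191 eV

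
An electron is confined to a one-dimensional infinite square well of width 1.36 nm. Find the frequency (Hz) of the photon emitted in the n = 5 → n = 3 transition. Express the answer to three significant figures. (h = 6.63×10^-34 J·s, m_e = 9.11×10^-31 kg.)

E_1 = h²/(8m_eL²) = 3.261×10^-20 J and ΔE = (5² − 3²)E_1 = 5.218×10^-19 J.
f = ΔE/h = 5.218×10^-19/6.63×10^-34 = 7.87×10^14 Hz.

f = 7.87×10^14 Hz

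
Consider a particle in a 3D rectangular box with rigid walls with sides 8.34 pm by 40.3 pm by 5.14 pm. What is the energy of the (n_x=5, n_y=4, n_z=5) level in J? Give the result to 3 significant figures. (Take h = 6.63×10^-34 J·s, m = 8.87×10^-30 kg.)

E = 8.15×10^-15 J

For a 3D rectangular well E = (h²/8m)·Σ n_i²/L_i² = (6.63×10^-34)²/(8·8.87×10^-30) · [5²/(8.34 pm)² + 4²/(40.3 pm)² + 5²/(5.14 pm)²].
Evaluating gives E = 8.15×10^-15 J.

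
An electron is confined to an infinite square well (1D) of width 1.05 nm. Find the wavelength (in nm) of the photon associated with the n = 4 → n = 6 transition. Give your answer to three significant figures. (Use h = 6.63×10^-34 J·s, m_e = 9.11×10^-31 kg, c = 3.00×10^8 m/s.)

E_1 = h²/(8m_eL²) = 5.471×10^-20 J, so ΔE = (6² − 4²)E_1 = 1.094×10^-18 J.
λ = hc/ΔE = (6.63×10^-34·3.00×10^8)/1.094×10^-18 = 1.82×10^-7 m = 182 nm.

λ = 182 nm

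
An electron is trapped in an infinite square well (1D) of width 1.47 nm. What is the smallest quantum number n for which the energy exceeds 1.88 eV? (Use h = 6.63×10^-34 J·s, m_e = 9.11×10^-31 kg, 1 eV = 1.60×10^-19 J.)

n = 4

E_1 = h²/(8m_eL²) = 2.791×10^-20 J = 0.1744 eV.
Need n² > 1.88/0.1744 = 10.78, i.e. n > 3.283.
The smallest integer satisfying this is n = 4.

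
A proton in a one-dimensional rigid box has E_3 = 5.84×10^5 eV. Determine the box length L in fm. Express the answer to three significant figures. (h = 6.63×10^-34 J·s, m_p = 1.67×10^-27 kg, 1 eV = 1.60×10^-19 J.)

From E_n = n²h²/(8m_pL²), L = n·h/√(8m_pE_n).
E_3 = 5.84×10^5 eV = 9.344×10^-14 J, so L = 3·6.63×10^-34/√(8·1.67×10^-27·9.344×10^-14) = 5.63×10^-14 m = 56.3 fm.

L = 56.3 fm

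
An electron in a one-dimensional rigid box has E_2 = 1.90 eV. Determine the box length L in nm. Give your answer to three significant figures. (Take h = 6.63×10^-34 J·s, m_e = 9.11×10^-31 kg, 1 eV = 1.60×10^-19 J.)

From E_n = n²h²/(8m_eL²), L = n·h/√(8m_eE_n).
E_2 = 1.90 eV = 3.040×10^-19 J, so L = 2·6.63×10^-34/√(8·9.11×10^-31·3.040×10^-19) = 8.91×10^-10 m = 0.891 nm.

L = 0.891 nm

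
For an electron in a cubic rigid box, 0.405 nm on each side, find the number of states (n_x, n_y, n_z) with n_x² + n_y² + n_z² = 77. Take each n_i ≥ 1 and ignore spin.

The level has n_x² + n_y² + n_z² = 77. The ordered positive-integer solutions are (2, 3, 8), (2, 8, 3), (3, 2, 8), (3, 8, 2), (4, 5, 6), (4, 6, 5), (5, 4, 6), (5, 6, 4), (6, 4, 5), (6, 5, 4), (8, 2, 3), (8, 3, 2).
That gives 12 states.

degeneracy = 12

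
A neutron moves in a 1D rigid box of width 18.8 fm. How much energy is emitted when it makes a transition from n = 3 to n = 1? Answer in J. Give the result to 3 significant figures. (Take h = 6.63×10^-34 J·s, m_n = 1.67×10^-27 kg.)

E_1 = h²/(8m_nL²) = 9.309×10^-14 J.
|ΔE| = |3² − 1²|·E_1 = 8·9.309×10^-14 J = 7.45×10^-13 J.

|ΔE| = 7.45×10^-13 J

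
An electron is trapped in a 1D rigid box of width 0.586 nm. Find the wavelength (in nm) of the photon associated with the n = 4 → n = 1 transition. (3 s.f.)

E_1 = h²/(8m_eL²) = 1.754×10^-19 J, so ΔE = (4² − 1²)E_1 = 2.631×10^-18 J.
λ = hc/ΔE = (6.626×10^-34·2.998×10^8)/2.631×10^-18 = 7.55×10^-8 m = 75.5 nm.

λ = 75.5 nm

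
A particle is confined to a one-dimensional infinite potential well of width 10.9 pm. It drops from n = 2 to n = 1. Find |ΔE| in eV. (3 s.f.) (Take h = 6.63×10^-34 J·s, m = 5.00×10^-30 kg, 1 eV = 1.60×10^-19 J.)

|ΔE| = 1.73×10^3 eV

E_1 = h²/(8mL²) = 9.249×10^-17 J.
|ΔE| = |2² − 1²|·E_1 = 3·9.249×10^-17 J = 2.775×10^-16 J = 1.73×10^3 eV.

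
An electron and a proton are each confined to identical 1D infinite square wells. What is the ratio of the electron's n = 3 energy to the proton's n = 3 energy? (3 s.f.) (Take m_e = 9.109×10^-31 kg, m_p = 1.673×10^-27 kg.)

E_n ∝ 1/m at fixed n and L, so the ratio is m_p/m_e = 1.673×10^-27/9.109×10^-31 = 1.84×10^3.

1.84×10^3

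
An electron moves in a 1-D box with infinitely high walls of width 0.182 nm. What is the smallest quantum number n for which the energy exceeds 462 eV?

E_1 = h²/(8m_eL²) = 1.819×10^-18 J = 11.35 eV.
Need n² > 462/11.35 = 40.70, i.e. n > 6.380.
The smallest integer satisfying this is n = 7.

n = 7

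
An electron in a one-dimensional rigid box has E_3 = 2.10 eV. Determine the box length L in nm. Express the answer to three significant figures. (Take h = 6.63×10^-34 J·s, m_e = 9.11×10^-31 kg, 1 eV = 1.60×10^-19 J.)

L = 1.27 nm

From E_n = n²h²/(8m_eL²), L = n·h/√(8m_eE_n).
E_3 = 2.10 eV = 3.360×10^-19 J, so L = 3·6.63×10^-34/√(8·9.11×10^-31·3.360×10^-19) = 1.27×10^-9 m = 1.27 nm.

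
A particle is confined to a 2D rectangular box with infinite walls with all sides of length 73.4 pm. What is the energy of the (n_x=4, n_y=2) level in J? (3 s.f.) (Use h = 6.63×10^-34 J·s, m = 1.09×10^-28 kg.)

E = 1.87×10^-18 J

For a 2D rectangular well E = (h²/8m)·Σ n_i²/L_i² = (6.63×10^-34)²/(8·1.09×10^-28) · [4²/(73.4 pm)² + 2²/(73.4 pm)²].
Evaluating gives E = 1.87×10^-18 J.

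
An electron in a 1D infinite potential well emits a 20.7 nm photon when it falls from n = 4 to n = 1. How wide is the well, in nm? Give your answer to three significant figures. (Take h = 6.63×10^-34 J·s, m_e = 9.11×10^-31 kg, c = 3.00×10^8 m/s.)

L = 0.307 nm

The photon carries ΔE = hc/λ = 6.63×10^-34·3.00×10^8/2.07×10^-8 m = 9.609×10^-18 J.
Since ΔE = (4² − 1²)E_1, E_1 = 6.406×10^-19 J, and L = h/√(8m_eE_1) = 3.07×10^-10 m = 0.307 nm.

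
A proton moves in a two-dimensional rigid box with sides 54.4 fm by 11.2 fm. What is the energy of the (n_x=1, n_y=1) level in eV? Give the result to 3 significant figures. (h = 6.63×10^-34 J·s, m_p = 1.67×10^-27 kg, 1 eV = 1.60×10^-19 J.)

E = 1.71×10^6 eV

For a 2D rectangular well E = (h²/8m_p)·Σ n_i²/L_i² = (6.63×10^-34)²/(8·1.67×10^-27) · [1²/(54.4 fm)² + 1²/(11.2 fm)²].
Evaluating gives E = 2.734×10^-13 J = 1.71×10^6 eV.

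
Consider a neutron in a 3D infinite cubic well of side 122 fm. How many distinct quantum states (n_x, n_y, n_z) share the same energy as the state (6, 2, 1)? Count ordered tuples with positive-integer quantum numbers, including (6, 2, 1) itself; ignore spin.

degeneracy = 9

The level has n_x² + n_y² + n_z² = 41. The ordered positive-integer solutions are (1, 2, 6), (1, 6, 2), (2, 1, 6), (2, 6, 1), (3, 4, 4), (4, 3, 4), (4, 4, 3), (6, 1, 2), (6, 2, 1).
That gives 9 states.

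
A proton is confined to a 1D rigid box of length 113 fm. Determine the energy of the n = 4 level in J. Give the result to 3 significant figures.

For an infinite well E_n = n²h²/(8m_pL²), so E_1 = h²/(8m_pL²) = (6.626×10^-34)²/(8·1.673×10^-27·(1.13×10^-13 m)²) = 2.569×10^-15 J.
Then E_4 = 4²·E_1 = 16·2.569×10^-15 J = 4.11×10^-14 J.

E_4 = 4.11×10^-14 J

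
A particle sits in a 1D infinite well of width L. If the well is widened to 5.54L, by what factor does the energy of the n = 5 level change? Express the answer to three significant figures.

0.0326

E_n ∝ 1/L², so the energy scales by 1/5.54² = 0.0326.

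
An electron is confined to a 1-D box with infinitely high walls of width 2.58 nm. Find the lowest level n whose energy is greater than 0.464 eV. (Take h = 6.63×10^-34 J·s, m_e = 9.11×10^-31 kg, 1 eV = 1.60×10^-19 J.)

E_1 = h²/(8m_eL²) = 9.061×10^-21 J = 0.05663 eV.
Need n² > 0.464/0.05663 = 8.194, i.e. n > 2.863.
The smallest integer satisfying this is n = 3.

n = 3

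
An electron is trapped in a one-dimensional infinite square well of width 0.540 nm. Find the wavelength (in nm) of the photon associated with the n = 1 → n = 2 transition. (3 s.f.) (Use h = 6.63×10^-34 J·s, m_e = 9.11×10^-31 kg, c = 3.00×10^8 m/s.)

E_1 = h²/(8m_eL²) = 2.068×10^-19 J, so ΔE = (2² − 1²)E_1 = 6.204×10^-19 J.
λ = hc/ΔE = (6.63×10^-34·3.00×10^8)/6.204×10^-19 = 3.21×10^-7 m = 321 nm.

λ = 321 nm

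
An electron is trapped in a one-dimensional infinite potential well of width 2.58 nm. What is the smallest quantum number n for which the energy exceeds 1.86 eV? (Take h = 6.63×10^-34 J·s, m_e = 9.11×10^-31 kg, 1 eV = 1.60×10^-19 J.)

E_1 = h²/(8m_eL²) = 9.061×10^-21 J = 0.05663 eV.
Need n² > 1.86/0.05663 = 32.84, i.e. n > 5.731.
The smallest integer satisfying this is n = 6.

n = 6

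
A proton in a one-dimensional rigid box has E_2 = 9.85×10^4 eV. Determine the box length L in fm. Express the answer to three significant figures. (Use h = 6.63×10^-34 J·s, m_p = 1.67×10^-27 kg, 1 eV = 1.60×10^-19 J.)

From E_n = n²h²/(8m_pL²), L = n·h/√(8m_pE_n).
E_2 = 9.85×10^4 eV = 1.576×10^-14 J, so L = 2·6.63×10^-34/√(8·1.67×10^-27·1.576×10^-14) = 9.14×10^-14 m = 91.4 fm.

L = 91.4 fm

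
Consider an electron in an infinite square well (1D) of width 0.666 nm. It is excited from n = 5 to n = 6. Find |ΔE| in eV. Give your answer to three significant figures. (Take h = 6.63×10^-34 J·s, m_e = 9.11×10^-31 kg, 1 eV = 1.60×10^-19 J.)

E_1 = h²/(8m_eL²) = 1.360×10^-19 J.
|ΔE| = |5² − 6²|·E_1 = 11·1.360×10^-19 J = 1.496×10^-18 J = 9.35 eV.

|ΔE| = 9.35 eV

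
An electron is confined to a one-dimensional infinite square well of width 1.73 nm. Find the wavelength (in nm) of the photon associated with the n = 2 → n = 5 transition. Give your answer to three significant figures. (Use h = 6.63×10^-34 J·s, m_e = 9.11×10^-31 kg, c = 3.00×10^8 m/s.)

E_1 = h²/(8m_eL²) = 2.015×10^-20 J, so ΔE = (5² − 2²)E_1 = 4.232×10^-19 J.
λ = hc/ΔE = (6.63×10^-34·3.00×10^8)/4.232×10^-19 = 4.70×10^-7 m = 470 nm.

λ = 470 nm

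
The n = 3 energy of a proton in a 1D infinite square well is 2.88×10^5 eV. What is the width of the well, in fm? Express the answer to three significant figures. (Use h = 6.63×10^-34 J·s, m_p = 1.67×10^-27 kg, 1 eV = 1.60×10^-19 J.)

From E_n = n²h²/(8m_pL²), L = n·h/√(8m_pE_n).
E_3 = 2.88×10^5 eV = 4.608×10^-14 J, so L = 3·6.63×10^-34/√(8·1.67×10^-27·4.608×10^-14) = 8.02×10^-14 m = 80.2 fm.

L = 80.2 fm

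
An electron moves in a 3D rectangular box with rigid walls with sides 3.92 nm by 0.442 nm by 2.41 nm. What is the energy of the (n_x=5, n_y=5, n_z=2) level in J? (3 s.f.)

E = 7.85×10^-18 J

For a 3D rectangular well E = (h²/8m_e)·Σ n_i²/L_i² = (6.626×10^-34)²/(8·9.109×10^-31) · [5²/(3.92 nm)² + 5²/(0.442 nm)² + 2²/(2.41 nm)²].
Evaluating gives E = 7.85×10^-18 J.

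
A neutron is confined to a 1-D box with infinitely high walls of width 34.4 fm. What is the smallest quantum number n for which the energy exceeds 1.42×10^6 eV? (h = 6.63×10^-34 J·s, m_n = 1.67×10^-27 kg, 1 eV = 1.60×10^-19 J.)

E_1 = h²/(8m_nL²) = 2.780×10^-14 J = 1.738×10^5 eV.
Need n² > 1.42×10^6/1.738×10^5 = 8.170, i.e. n > 2.858.
The smallest integer satisfying this is n = 3.

n = 3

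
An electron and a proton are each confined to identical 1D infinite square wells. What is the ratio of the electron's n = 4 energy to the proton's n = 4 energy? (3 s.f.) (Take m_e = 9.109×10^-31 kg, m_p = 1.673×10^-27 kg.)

E_n ∝ 1/m at fixed n and L, so the ratio is m_p/m_e = 1.673×10^-27/9.109×10^-31 = 1.84×10^3.

1.84×10^3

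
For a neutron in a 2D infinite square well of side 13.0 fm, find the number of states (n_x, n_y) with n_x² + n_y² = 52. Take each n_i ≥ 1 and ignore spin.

The level has n_x² + n_y² = 52. The ordered positive-integer solutions are (4, 6), (6, 4).
That gives 2 states.

degeneracy = 2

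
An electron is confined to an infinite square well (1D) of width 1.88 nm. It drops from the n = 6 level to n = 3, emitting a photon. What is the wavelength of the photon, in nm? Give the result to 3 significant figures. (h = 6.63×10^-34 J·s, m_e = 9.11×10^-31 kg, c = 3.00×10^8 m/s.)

E_1 = h²/(8m_eL²) = 1.706×10^-20 J, so ΔE = (6² − 3²)E_1 = 4.606×10^-19 J.
λ = hc/ΔE = (6.63×10^-34·3.00×10^8)/4.606×10^-19 = 4.32×10^-7 m = 432 nm.

λ = 432 nm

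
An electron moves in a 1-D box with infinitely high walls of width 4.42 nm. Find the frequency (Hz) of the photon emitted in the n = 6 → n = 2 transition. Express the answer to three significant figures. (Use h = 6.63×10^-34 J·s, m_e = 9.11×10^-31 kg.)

f = 1.49×10^14 Hz

E_1 = h²/(8m_eL²) = 3.087×10^-21 J and ΔE = (6² − 2²)E_1 = 9.878×10^-20 J.
f = ΔE/h = 9.878×10^-20/6.63×10^-34 = 1.49×10^14 Hz.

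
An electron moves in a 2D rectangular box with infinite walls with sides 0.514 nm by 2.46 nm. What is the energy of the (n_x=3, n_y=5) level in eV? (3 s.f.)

For a 2D rectangular well E = (h²/8m_e)·Σ n_i²/L_i² = (6.626×10^-34)²/(8·9.109×10^-31) · [3²/(0.514 nm)² + 5²/(2.46 nm)²].
Evaluating gives E = 2.301×10^-18 J = 14.4 eV.

E = 14.4 eV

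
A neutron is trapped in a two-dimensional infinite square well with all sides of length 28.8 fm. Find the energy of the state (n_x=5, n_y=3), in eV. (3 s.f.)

E = 8.38×10^6 eV

For a 2D rectangular well E = (h²/8m_n)·Σ n_i²/L_i² = (6.626×10^-34)²/(8·1.675×10^-27) · [5²/(28.8 fm)² + 3²/(28.8 fm)²].
Evaluating gives E = 1.343×10^-12 J = 8.38×10^6 eV.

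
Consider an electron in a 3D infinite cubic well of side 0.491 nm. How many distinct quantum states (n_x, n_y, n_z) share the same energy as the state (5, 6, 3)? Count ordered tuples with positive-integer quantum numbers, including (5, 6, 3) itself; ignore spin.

degeneracy = 6

The level has n_x² + n_y² + n_z² = 70. The ordered positive-integer solutions are (3, 5, 6), (3, 6, 5), (5, 3, 6), (5, 6, 3), (6, 3, 5), (6, 5, 3).
That gives 6 states.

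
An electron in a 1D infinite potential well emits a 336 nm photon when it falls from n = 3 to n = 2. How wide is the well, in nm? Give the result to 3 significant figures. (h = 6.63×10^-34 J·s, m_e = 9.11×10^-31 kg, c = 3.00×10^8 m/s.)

L = 0.714 nm

The photon carries ΔE = hc/λ = 6.63×10^-34·3.00×10^8/3.36×10^-7 m = 5.920×10^-19 J.
Since ΔE = (3² − 2²)E_1, E_1 = 1.184×10^-19 J, and L = h/√(8m_eE_1) = 7.14×10^-10 m = 0.714 nm.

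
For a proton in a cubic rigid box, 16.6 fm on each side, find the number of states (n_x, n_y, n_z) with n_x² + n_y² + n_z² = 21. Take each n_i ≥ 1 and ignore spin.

The level has n_x² + n_y² + n_z² = 21. The ordered positive-integer solutions are (1, 2, 4), (1, 4, 2), (2, 1, 4), (2, 4, 1), (4, 1, 2), (4, 2, 1).
That gives 6 states.

degeneracy = 6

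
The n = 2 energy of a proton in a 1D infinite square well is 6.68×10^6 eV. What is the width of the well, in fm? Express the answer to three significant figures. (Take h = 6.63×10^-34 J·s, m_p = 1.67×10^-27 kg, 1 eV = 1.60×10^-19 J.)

From E_n = n²h²/(8m_pL²), L = n·h/√(8m_pE_n).
E_2 = 6.68×10^6 eV = 1.069×10^-12 J, so L = 2·6.63×10^-34/√(8·1.67×10^-27·1.069×10^-12) = 1.11×10^-14 m = 11.1 fm.

L = 11.1 fm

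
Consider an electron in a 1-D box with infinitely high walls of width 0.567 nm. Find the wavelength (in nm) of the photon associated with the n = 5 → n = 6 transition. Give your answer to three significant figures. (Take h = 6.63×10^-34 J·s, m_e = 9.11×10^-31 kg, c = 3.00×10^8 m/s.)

λ = 96.4 nm

E_1 = h²/(8m_eL²) = 1.876×10^-19 J, so ΔE = (6² − 5²)E_1 = 2.064×10^-18 J.
λ = hc/ΔE = (6.63×10^-34·3.00×10^8)/2.064×10^-18 = 9.64×10^-8 m = 96.4 nm.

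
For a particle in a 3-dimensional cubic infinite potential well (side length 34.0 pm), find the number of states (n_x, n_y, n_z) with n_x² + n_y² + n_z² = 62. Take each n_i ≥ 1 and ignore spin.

The level has n_x² + n_y² + n_z² = 62. The ordered positive-integer solutions are (1, 5, 6), (1, 6, 5), (2, 3, 7), (2, 7, 3), (3, 2, 7), (3, 7, 2), (5, 1, 6), (5, 6, 1), (6, 1, 5), (6, 5, 1), (7, 2, 3), (7, 3, 2).
That gives 12 states.

degeneracy = 12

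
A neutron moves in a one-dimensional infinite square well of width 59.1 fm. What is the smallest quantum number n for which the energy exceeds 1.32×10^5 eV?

n = 2

E_1 = h²/(8m_nL²) = 9.380×10^-15 J = 5.855×10^4 eV.
Need n² > 1.32×10^5/5.855×10^4 = 2.254, i.e. n > 1.501.
The smallest integer satisfying this is n = 2.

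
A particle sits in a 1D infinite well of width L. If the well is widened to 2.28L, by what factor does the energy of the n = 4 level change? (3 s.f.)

E_n ∝ 1/L², so the energy scales by 1/2.28² = 0.192.

0.192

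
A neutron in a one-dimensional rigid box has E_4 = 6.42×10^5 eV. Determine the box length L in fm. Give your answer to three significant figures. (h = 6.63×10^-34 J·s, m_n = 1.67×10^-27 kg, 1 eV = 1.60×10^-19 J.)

L = 71.6 fm

From E_n = n²h²/(8m_nL²), L = n·h/√(8m_nE_n).
E_4 = 6.42×10^5 eV = 1.027×10^-13 J, so L = 4·6.63×10^-34/√(8·1.67×10^-27·1.027×10^-13) = 7.16×10^-14 m = 71.6 fm.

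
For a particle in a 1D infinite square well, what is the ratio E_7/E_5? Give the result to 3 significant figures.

E_n ∝ n², so E_7/E_5 = 7²/5² = 49/25 = 1.96.

1.96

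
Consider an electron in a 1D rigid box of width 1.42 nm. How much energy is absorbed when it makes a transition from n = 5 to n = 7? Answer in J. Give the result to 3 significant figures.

|ΔE| = 7.17×10^-19 J

E_1 = h²/(8m_eL²) = 2.988×10^-20 J.
|ΔE| = |5² − 7²|·E_1 = 24·2.988×10^-20 J = 7.17×10^-19 J.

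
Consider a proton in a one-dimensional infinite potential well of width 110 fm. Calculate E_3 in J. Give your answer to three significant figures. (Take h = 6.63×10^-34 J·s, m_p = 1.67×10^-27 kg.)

For an infinite well E_n = n²h²/(8m_pL²), so E_1 = h²/(8m_pL²) = (6.63×10^-34)²/(8·1.67×10^-27·(1.10×10^-13 m)²) = 2.719×10^-15 J.
Then E_3 = 3²·E_1 = 9·2.719×10^-15 J = 2.45×10^-14 J.

E_3 = 2.45×10^-14 J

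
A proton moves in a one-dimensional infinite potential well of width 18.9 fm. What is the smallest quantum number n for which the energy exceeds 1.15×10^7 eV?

n = 5

E_1 = h²/(8m_pL²) = 9.183×10^-14 J = 5.732×10^5 eV.
Need n² > 1.15×10^7/5.732×10^5 = 20.06, i.e. n > 4.479.
The smallest integer satisfying this is n = 5.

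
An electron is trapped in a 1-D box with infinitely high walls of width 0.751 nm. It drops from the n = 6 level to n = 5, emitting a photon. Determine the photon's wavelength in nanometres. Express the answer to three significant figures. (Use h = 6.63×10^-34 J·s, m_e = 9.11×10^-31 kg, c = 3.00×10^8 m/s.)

E_1 = h²/(8m_eL²) = 1.069×10^-19 J, so ΔE = (6² − 5²)E_1 = 1.176×10^-18 J.
λ = hc/ΔE = (6.63×10^-34·3.00×10^8)/1.176×10^-18 = 1.69×10^-7 m = 169 nm.

λ = 169 nm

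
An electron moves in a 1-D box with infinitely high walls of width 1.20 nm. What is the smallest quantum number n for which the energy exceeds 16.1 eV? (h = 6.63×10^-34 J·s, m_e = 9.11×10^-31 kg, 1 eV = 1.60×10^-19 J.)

E_1 = h²/(8m_eL²) = 4.188×10^-20 J = 0.2618 eV.
Need n² > 16.1/0.2618 = 61.50, i.e. n > 7.842.
The smallest integer satisfying this is n = 8.

n = 8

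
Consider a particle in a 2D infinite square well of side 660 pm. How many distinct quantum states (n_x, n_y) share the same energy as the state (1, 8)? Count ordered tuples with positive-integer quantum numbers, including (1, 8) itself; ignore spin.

degeneracy = 4

The level has n_x² + n_y² = 65. The ordered positive-integer solutions are (1, 8), (4, 7), (7, 4), (8, 1).
That gives 4 states.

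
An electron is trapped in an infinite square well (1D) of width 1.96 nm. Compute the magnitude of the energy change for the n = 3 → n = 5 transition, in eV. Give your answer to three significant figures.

E_1 = h²/(8m_eL²) = 1.568×10^-20 J.
|ΔE| = |3² − 5²|·E_1 = 16·1.568×10^-20 J = 2.509×10^-19 J = 1.57 eV.

|ΔE| = 1.57 eV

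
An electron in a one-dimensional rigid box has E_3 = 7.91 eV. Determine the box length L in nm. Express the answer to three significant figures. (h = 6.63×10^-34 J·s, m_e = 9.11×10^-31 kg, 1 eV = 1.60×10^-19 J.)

From E_n = n²h²/(8m_eL²), L = n·h/√(8m_eE_n).
E_3 = 7.91 eV = 1.266×10^-18 J, so L = 3·6.63×10^-34/√(8·9.11×10^-31·1.266×10^-18) = 6.55×10^-10 m = 0.655 nm.

L = 0.655 nm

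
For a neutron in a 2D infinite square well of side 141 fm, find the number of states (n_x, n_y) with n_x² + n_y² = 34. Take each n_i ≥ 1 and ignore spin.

The level has n_x² + n_y² = 34. The ordered positive-integer solutions are (3, 5), (5, 3).
That gives 2 states.

degeneracy = 2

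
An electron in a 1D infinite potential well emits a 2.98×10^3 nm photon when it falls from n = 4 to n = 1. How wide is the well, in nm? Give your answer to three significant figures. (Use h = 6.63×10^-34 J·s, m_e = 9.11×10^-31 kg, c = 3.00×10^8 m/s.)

L = 3.68 nm

The photon carries ΔE = hc/λ = 6.63×10^-34·3.00×10^8/2.98×10^-6 m = 6.674×10^-20 J.
Since ΔE = (4² − 1²)E_1, E_1 = 4.449×10^-21 J, and L = h/√(8m_eE_1) = 3.68×10^-9 m = 3.68 nm.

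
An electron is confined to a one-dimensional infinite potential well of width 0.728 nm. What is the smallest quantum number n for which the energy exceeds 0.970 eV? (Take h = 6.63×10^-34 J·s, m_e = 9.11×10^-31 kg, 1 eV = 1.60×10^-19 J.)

n = 2

E_1 = h²/(8m_eL²) = 1.138×10^-19 J = 0.7113 eV.
Need n² > 0.970/0.7113 = 1.364, i.e. n > 1.168.
The smallest integer satisfying this is n = 2.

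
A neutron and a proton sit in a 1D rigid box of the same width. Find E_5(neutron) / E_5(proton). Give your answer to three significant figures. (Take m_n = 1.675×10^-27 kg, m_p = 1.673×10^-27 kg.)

0.999

E_n ∝ 1/m at fixed n and L, so the ratio is m_p/m_n = 1.673×10^-27/1.675×10^-27 = 0.999.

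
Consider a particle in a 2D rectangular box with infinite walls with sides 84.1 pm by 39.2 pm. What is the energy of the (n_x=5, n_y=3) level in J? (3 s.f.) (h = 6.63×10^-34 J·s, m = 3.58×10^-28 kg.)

For a 2D rectangular well E = (h²/8m)·Σ n_i²/L_i² = (6.63×10^-34)²/(8·3.58×10^-28) · [5²/(84.1 pm)² + 3²/(39.2 pm)²].
Evaluating gives E = 1.44×10^-18 J.

E = 1.44×10^-18 J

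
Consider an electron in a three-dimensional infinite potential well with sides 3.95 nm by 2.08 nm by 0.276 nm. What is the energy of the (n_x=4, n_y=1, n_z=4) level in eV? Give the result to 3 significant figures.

For a 3D rectangular well E = (h²/8m_e)·Σ n_i²/L_i² = (6.626×10^-34)²/(8·9.109×10^-31) · [4²/(3.95 nm)² + 1²/(2.08 nm)² + 4²/(0.276 nm)²].
Evaluating gives E = 1.273×10^-17 J = 79.5 eV.

E = 79.5 eV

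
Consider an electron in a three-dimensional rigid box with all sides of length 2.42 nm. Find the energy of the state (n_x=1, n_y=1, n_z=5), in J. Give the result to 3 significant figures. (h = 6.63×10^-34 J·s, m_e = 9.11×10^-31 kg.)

For a 3D rectangular well E = (h²/8m_e)·Σ n_i²/L_i² = (6.63×10^-34)²/(8·9.11×10^-31) · [1²/(2.42 nm)² + 1²/(2.42 nm)² + 5²/(2.42 nm)²].
Evaluating gives E = 2.78×10^-19 J.

E = 2.78×10^-19 J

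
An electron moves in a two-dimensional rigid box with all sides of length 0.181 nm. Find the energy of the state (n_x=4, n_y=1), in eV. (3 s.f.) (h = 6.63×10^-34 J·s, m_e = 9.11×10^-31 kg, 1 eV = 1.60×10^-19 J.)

E = 196 eV

For a 2D rectangular well E = (h²/8m_e)·Σ n_i²/L_i² = (6.63×10^-34)²/(8·9.11×10^-31) · [4²/(0.181 nm)² + 1²/(0.181 nm)²].
Evaluating gives E = 3.130×10^-17 J = 196 eV.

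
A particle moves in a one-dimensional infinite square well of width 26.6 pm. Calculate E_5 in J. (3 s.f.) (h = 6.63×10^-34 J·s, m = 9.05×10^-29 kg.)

E_5 = 2.15×10^-17 J

For an infinite well E_n = n²h²/(8mL²), so E_1 = h²/(8mL²) = (6.63×10^-34)²/(8·9.05×10^-29·(2.66×10^-11 m)²) = 8.581×10^-19 J.
Then E_5 = 5²·E_1 = 25·8.581×10^-19 J = 2.15×10^-17 J.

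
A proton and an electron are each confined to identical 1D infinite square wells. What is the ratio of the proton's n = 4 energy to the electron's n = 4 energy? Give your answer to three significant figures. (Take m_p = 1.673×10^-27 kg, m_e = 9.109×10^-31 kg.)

E_n ∝ 1/m at fixed n and L, so the ratio is m_e/m_p = 9.109×10^-31/1.673×10^-27 = 5.44×10^-4.

5.44×10^-4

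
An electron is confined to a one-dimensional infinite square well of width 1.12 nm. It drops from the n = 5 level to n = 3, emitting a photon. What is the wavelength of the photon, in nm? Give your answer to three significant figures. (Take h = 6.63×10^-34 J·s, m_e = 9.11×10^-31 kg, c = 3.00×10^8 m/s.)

λ = 259 nm

E_1 = h²/(8m_eL²) = 4.808×10^-20 J, so ΔE = (5² − 3²)E_1 = 7.693×10^-19 J.
λ = hc/ΔE = (6.63×10^-34·3.00×10^8)/7.693×10^-19 = 2.59×10^-7 m = 259 nm.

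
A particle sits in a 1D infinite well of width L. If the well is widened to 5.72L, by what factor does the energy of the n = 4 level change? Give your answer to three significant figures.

0.0306

E_n ∝ 1/L², so the energy scales by 1/5.72² = 0.0306.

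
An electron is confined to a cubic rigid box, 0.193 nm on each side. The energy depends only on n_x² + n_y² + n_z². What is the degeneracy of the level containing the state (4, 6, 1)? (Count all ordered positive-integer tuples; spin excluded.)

degeneracy = 6

The level has n_x² + n_y² + n_z² = 53. The ordered positive-integer solutions are (1, 4, 6), (1, 6, 4), (4, 1, 6), (4, 6, 1), (6, 1, 4), (6, 4, 1).
That gives 6 states.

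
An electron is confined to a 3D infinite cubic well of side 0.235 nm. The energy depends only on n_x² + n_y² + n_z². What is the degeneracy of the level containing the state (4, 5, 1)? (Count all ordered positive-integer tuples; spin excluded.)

The level has n_x² + n_y² + n_z² = 42. The ordered positive-integer solutions are (1, 4, 5), (1, 5, 4), (4, 1, 5), (4, 5, 1), (5, 1, 4), (5, 4, 1).
That gives 6 states.

degeneracy = 6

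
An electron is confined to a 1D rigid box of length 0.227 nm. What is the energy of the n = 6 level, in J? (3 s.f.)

For an infinite well E_n = n²h²/(8m_eL²), so E_1 = h²/(8m_eL²) = (6.626×10^-34)²/(8·9.109×10^-31·(2.27×10^-10 m)²) = 1.169×10^-18 J.
Then E_6 = 6²·E_1 = 36·1.169×10^-18 J = 4.21×10^-17 J.

E_6 = 4.21×10^-17 J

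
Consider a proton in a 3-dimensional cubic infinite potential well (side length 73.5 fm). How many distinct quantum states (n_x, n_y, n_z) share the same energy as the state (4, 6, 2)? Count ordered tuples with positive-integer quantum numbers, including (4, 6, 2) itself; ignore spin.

degeneracy = 6

The level has n_x² + n_y² + n_z² = 56. The ordered positive-integer solutions are (2, 4, 6), (2, 6, 4), (4, 2, 6), (4, 6, 2), (6, 2, 4), (6, 4, 2).
That gives 6 states.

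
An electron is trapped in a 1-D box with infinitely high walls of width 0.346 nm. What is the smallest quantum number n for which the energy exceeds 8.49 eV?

E_1 = h²/(8m_eL²) = 5.033×10^-19 J = 3.142 eV.
Need n² > 8.49/3.142 = 2.702, i.e. n > 1.644.
The smallest integer satisfying this is n = 2.

n = 2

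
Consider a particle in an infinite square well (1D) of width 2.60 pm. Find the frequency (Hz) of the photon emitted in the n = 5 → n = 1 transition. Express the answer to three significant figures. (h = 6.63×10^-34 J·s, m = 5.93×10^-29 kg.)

f = 4.96×10^18 Hz

E_1 = h²/(8mL²) = 1.371×10^-16 J and ΔE = (5² − 1²)E_1 = 3.290×10^-15 J.
f = ΔE/h = 3.290×10^-15/6.63×10^-34 = 4.96×10^18 Hz.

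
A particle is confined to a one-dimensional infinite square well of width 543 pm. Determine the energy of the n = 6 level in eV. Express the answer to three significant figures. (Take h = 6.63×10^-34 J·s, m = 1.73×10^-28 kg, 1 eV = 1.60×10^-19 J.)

E_6 = 0.242 eV

For an infinite well E_n = n²h²/(8mL²), so E_1 = h²/(8mL²) = (6.63×10^-34)²/(8·1.73×10^-28·(5.43×10^-10 m)²) = 1.077×10^-21 J.
Then E_6 = 6²·E_1 = 36·1.077×10^-21 J = 3.877×10^-20 J.
Converting, E_6 = 3.877×10^-20 J / (1.60×10^-19 J/eV) = 0.242 eV.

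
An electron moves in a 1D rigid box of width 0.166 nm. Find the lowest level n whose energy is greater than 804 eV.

E_1 = h²/(8m_eL²) = 2.186×10^-18 J = 13.65 eV.
Need n² > 804/13.65 = 58.90, i.e. n > 7.675.
The smallest integer satisfying this is n = 8.

n = 8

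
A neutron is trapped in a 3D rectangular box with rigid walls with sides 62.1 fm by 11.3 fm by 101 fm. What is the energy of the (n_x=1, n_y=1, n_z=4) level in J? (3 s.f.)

For a 3D rectangular well E = (h²/8m_n)·Σ n_i²/L_i² = (6.626×10^-34)²/(8·1.675×10^-27) · [1²/(62.1 fm)² + 1²/(11.3 fm)² + 4²/(101 fm)²].
Evaluating gives E = 3.16×10^-13 J.

E = 3.16×10^-13 J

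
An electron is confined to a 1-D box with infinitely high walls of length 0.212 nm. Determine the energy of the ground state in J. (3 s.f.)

E_1 = 1.34×10^-18 J

For an infinite well E_n = n²h²/(8m_eL²), so E_1 = h²/(8m_eL²) = (6.626×10^-34)²/(8·9.109×10^-31·(2.12×10^-10 m)²) = 1.341×10^-18 J.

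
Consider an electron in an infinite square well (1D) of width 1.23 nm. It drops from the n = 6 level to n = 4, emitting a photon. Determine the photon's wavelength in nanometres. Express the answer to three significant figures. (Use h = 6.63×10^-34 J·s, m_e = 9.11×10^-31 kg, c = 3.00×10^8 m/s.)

E_1 = h²/(8m_eL²) = 3.987×10^-20 J, so ΔE = (6² − 4²)E_1 = 7.974×10^-19 J.
λ = hc/ΔE = (6.63×10^-34·3.00×10^8)/7.974×10^-19 = 2.49×10^-7 m = 249 nm.

λ = 249 nm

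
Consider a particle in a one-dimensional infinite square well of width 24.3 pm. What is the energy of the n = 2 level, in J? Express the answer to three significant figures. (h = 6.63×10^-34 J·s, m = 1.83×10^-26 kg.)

For an infinite well E_n = n²h²/(8mL²), so E_1 = h²/(8mL²) = (6.63×10^-34)²/(8·1.83×10^-26·(2.43×10^-11 m)²) = 5.085×10^-21 J.
Then E_2 = 2²·E_1 = 4·5.085×10^-21 J = 2.03×10^-20 J.

E_2 = 2.03×10^-20 J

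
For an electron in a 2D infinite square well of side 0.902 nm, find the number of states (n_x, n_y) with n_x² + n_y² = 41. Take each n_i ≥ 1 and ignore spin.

degeneracy = 2

The level has n_x² + n_y² = 41. The ordered positive-integer solutions are (4, 5), (5, 4).
That gives 2 states.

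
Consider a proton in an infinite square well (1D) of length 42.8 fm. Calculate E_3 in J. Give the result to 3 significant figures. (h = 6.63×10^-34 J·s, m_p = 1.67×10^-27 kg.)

For an infinite well E_n = n²h²/(8m_pL²), so E_1 = h²/(8m_pL²) = (6.63×10^-34)²/(8·1.67×10^-27·(4.28×10^-14 m)²) = 1.796×10^-14 J.
Then E_3 = 3²·E_1 = 9·1.796×10^-14 J = 1.62×10^-13 J.

E_3 = 1.62×10^-13 J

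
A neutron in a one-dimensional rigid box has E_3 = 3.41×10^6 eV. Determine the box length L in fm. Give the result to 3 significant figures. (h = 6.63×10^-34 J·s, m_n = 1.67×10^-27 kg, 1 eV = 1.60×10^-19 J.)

L = 23.3 fm

From E_n = n²h²/(8m_nL²), L = n·h/√(8m_nE_n).
E_3 = 3.41×10^6 eV = 5.456×10^-13 J, so L = 3·6.63×10^-34/√(8·1.67×10^-27·5.456×10^-13) = 2.33×10^-14 m = 23.3 fm.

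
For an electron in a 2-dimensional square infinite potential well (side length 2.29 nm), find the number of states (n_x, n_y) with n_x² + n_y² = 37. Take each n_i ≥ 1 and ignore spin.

degeneracy = 2

The level has n_x² + n_y² = 37. The ordered positive-integer solutions are (1, 6), (6, 1).
That gives 2 states.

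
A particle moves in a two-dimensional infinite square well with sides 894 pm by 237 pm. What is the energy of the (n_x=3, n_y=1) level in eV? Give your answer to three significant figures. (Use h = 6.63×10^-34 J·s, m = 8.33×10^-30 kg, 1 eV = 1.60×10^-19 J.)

For a 2D rectangular well E = (h²/8m)·Σ n_i²/L_i² = (6.63×10^-34)²/(8·8.33×10^-30) · [3²/(894 pm)² + 1²/(237 pm)²].
Evaluating gives E = 1.917×10^-19 J = 1.20 eV.

E = 1.20 eV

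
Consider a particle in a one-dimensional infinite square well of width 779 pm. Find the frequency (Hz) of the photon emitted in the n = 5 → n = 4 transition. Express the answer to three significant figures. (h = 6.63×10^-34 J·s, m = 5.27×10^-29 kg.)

f = 2.33×10^13 Hz

E_1 = h²/(8mL²) = 1.718×10^-21 J and ΔE = (5² − 4²)E_1 = 1.546×10^-20 J.
f = ΔE/h = 1.546×10^-20/6.63×10^-34 = 2.33×10^13 Hz.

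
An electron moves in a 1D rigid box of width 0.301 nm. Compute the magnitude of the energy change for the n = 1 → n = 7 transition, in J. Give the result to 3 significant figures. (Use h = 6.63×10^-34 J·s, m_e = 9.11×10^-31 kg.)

|ΔE| = 3.20×10^-17 J

E_1 = h²/(8m_eL²) = 6.657×10^-19 J.
|ΔE| = |1² − 7²|·E_1 = 48·6.657×10^-19 J = 3.20×10^-17 J.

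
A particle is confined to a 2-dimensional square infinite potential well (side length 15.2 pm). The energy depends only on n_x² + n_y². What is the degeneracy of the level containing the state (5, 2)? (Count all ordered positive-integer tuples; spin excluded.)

The level has n_x² + n_y² = 29. The ordered positive-integer solutions are (2, 5), (5, 2).
That gives 2 states.

degeneracy = 2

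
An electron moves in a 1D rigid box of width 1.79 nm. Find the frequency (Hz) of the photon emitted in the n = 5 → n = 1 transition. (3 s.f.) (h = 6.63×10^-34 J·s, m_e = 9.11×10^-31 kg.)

E_1 = h²/(8m_eL²) = 1.882×10^-20 J and ΔE = (5² − 1²)E_1 = 4.517×10^-19 J.
f = ΔE/h = 4.517×10^-19/6.63×10^-34 = 6.81×10^14 Hz.

f = 6.81×10^14 Hz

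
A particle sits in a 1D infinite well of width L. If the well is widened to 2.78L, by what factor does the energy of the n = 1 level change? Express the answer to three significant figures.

0.129

E_n ∝ 1/L², so the energy scales by 1/2.78² = 0.129.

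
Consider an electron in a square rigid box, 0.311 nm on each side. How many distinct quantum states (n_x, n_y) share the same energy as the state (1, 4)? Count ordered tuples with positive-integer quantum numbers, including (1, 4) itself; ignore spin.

degeneracy = 2

The level has n_x² + n_y² = 17. The ordered positive-integer solutions are (1, 4), (4, 1).
That gives 2 states.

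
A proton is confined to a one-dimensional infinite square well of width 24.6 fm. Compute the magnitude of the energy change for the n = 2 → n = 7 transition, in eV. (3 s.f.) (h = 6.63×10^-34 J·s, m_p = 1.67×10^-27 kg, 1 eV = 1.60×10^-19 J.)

|ΔE| = 1.53×10^7 eV

E_1 = h²/(8m_pL²) = 5.437×10^-14 J.
|ΔE| = |2² − 7²|·E_1 = 45·5.437×10^-14 J = 2.447×10^-12 J = 1.53×10^7 eV.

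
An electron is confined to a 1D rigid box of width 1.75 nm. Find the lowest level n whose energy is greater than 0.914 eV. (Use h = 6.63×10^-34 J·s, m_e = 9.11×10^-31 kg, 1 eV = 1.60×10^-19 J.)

E_1 = h²/(8m_eL²) = 1.969×10^-20 J = 0.1231 eV.
Need n² > 0.914/0.1231 = 7.425, i.e. n > 2.725.
The smallest integer satisfying this is n = 3.

n = 3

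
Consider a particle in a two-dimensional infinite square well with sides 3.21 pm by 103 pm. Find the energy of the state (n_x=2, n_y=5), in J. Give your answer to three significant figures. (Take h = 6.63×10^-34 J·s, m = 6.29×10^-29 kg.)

For a 2D rectangular well E = (h²/8m)·Σ n_i²/L_i² = (6.63×10^-34)²/(8·6.29×10^-29) · [2²/(3.21 pm)² + 5²/(103 pm)²].
Evaluating gives E = 3.41×10^-16 J.

E = 3.41×10^-16 J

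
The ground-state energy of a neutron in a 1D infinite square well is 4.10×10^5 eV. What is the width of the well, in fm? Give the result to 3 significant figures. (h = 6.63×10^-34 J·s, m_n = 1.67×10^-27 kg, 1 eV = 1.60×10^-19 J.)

L = 22.4 fm

From E_n = n²h²/(8m_nL²), L = n·h/√(8m_nE_n).
E_1 = 4.10×10^5 eV = 6.560×10^-14 J, so L = 1·6.63×10^-34/√(8·1.67×10^-27·6.560×10^-14) = 2.24×10^-14 m = 22.4 fm.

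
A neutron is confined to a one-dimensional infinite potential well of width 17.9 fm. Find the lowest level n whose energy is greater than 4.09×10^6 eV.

n = 3

E_1 = h²/(8m_nL²) = 1.023×10^-13 J = 6.386×10^5 eV.
Need n² > 4.09×10^6/6.386×10^5 = 6.405, i.e. n > 2.531.
The smallest integer satisfying this is n = 3.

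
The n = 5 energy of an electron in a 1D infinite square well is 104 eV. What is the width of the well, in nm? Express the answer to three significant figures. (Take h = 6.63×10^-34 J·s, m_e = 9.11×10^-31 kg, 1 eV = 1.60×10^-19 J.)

L = 0.301 nm

From E_n = n²h²/(8m_eL²), L = n·h/√(8m_eE_n).
E_5 = 104 eV = 1.664×10^-17 J, so L = 5·6.63×10^-34/√(8·9.11×10^-31·1.664×10^-17) = 3.01×10^-10 m = 0.301 nm.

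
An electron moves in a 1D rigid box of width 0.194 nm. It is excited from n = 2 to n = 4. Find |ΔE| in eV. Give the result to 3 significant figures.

E_1 = h²/(8m_eL²) = 1.601×10^-18 J.
|ΔE| = |2² − 4²|·E_1 = 12·1.601×10^-18 J = 1.921×10^-17 J = 120 eV.

|ΔE| = 120 eV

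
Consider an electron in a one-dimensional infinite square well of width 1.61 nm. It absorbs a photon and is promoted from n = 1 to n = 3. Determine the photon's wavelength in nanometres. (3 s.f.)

λ = 1.07×10^3 nm

E_1 = h²/(8m_eL²) = 2.324×10^-20 J, so ΔE = (3² − 1²)E_1 = 1.859×10^-19 J.
λ = hc/ΔE = (6.626×10^-34·2.998×10^8)/1.859×10^-19 = 1.07×10^-6 m = 1.07×10^3 nm.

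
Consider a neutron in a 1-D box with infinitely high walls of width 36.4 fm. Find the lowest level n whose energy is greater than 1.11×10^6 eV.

n = 3

E_1 = h²/(8m_nL²) = 2.473×10^-14 J = 1.544×10^5 eV.
Need n² > 1.11×10^6/1.544×10^5 = 7.189, i.e. n > 2.681.
The smallest integer satisfying this is n = 3.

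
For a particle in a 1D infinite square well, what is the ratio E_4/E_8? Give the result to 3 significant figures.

E_n ∝ n², so E_4/E_8 = 4²/8² = 16/64 = 0.250.

0.250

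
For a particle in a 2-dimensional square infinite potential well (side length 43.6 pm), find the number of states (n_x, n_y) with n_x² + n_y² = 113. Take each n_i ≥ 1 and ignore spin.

degeneracy = 2

The level has n_x² + n_y² = 113. The ordered positive-integer solutions are (7, 8), (8, 7).
That gives 2 states.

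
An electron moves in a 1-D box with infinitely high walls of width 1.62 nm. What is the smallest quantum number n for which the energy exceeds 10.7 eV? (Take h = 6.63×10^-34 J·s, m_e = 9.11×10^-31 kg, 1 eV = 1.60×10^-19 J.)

n = 9

E_1 = h²/(8m_eL²) = 2.298×10^-20 J = 0.1436 eV.
Need n² > 10.7/0.1436 = 74.51, i.e. n > 8.632.
The smallest integer satisfying this is n = 9.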